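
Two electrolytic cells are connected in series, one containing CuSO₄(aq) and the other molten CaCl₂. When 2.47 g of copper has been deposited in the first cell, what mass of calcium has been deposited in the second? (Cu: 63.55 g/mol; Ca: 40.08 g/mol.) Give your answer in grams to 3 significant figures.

n(Cu) = 2.47 / 63.55 = 0.03887 mol
Cu²⁺ + 2e⁻ → Cu, so n(e⁻) = 2 × 0.03887 = 0.07774 mol
Since the cells are in series, n(e⁻) in the Ca cell is also 0.07774 mol.
Ca²⁺ + 2e⁻ → Ca, so n(Ca) = 0.07774 / 2 = 0.03887 mol
m(Ca) = 0.03887 × 40.08 = 1.56 g

1.56 g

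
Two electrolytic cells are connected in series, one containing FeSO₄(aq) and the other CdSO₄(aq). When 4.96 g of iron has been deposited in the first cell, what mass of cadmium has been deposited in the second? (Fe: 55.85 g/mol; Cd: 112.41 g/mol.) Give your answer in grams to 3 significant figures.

n(Fe) = 4.96 / 55.85 = 0.08881 mol
Fe²⁺ + 2e⁻ → Fe, so n(e⁻) = 2 × 0.08881 = 0.1776 mol
The cells are in series, so the same charge (and hence the same n(e⁻) = 0.1776 mol) passes through both.
Cd²⁺ + 2e⁻ → Cd, so n(Cd) = 0.1776 / 2 = 0.08880 mol
m(Cd) = 0.08880 × 112.41 = 9.98 g

9.98 g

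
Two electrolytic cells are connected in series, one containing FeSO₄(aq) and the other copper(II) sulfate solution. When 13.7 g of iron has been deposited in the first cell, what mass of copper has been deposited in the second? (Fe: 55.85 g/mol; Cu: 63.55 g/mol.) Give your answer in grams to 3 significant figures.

15.6 g

n(Fe) = 13.7 / 55.85 = 0.2453 mol
Fe²⁺ + 2e⁻ → Fe, so n(e⁻) = 2 × 0.2453 = 0.4906 mol
Since the cells are in series, n(e⁻) in the Cu cell is also 0.4906 mol.
Cu²⁺ + 2e⁻ → Cu, so n(Cu) = 0.4906 / 2 = 0.2453 mol
m(Cu) = 0.2453 × 63.55 = 15.6 g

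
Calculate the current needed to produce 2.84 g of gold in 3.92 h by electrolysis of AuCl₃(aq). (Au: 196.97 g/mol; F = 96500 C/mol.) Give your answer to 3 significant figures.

0.296 A

n(Au) = 2.84 / 196.97 = 0.01442 mol
Au³⁺ + 3e⁻ → Au, so n(e⁻) = 3 × 0.01442 = 0.04326 mol
Q = 0.04326 × 96500 = 4175 C
I = Q / t = 4175 / 14112 s = 0.296 A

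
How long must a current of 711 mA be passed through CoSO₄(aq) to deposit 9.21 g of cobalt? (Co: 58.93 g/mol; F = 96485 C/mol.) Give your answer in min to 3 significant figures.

n(Co) = 9.21 / 58.93 = 0.1563 mol
Co²⁺ + 2e⁻ → Co, so n(e⁻) = 2 × 0.1563 = 0.3126 mol
Q = 0.3126 × 96485 = 30160 C
t = Q / I = 30160 / 0.711 = 42420 s = 707 min

707 min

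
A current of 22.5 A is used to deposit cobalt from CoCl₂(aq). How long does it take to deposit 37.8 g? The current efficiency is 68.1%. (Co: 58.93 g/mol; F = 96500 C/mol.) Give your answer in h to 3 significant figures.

n(Co) = 37.8 / 58.93 = 0.6414 mol
Co²⁺ + 2e⁻ → Co, so n(e⁻) = 2 × 0.6414 = 1.283 mol
Q = 1.283 × 96500 / 0.681 = 1.818×10^5 C
t = Q / I = 1.818×10^5 / 22.5 = 8080 s = 2.24 h

2.24 h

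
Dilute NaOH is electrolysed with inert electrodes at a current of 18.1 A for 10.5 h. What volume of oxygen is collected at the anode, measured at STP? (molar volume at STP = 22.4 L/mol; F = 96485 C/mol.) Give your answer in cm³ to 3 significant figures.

39700 cm³

Q = 18.1 A × 37800 s = 6.842×10^5 C
n(e⁻) = 6.842×10^5 / 96485 = 7.091 mol
2H₂O → O₂ + 4H⁺ + 4e⁻, so n(O₂) = 7.091 / 4 = 1.773 mol
V = 1.773 × 22.4 = 39.72 L
= 39700 cm³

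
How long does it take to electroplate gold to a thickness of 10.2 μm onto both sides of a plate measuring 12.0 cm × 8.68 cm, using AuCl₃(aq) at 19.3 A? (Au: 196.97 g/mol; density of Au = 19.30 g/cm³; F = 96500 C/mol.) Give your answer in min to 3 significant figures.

Plated area = 2 × 12.0 × 8.68 = 208.3 cm²
Volume = 208.3 × 10.2×10⁻⁴ cm = 0.2125 cm³
m(Au) = 0.2125 × 19.30 = 4.101 g
n(Au) = 4.101 / 196.97 = 0.02082 mol; n(e⁻) = 3 × 0.02082 = 0.06246 mol
Q = 0.06246 × 96500 = 6027 C
t = 6027 / 19.3 = 312.3 s = 5.21 min

5.21 min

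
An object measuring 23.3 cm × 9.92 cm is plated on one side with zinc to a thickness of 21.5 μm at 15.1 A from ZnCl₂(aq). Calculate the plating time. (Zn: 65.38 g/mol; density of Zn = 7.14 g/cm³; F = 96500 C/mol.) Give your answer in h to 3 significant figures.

Plated area = 23.3 × 9.92 = 231.1 cm²
Volume = 231.1 × 21.5×10⁻⁴ cm = 0.4969 cm³
m(Zn) = 0.4969 × 7.14 = 3.548 g
n(Zn) = 3.548 / 65.38 = 0.05427 mol; n(e⁻) = 2 × 0.05427 = 0.1085 mol
Q = 0.1085 × 96500 = 10470 C
t = 10470 / 15.1 = 693.4 s = 0.193 h

0.193 h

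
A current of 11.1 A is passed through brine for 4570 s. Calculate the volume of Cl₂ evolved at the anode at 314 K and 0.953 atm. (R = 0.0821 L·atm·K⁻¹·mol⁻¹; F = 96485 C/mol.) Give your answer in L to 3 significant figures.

7.11 L

Charge passed = 11.1 × 4570 = 50730 C
Moles of electrons = 50730 / 96485 = 0.5258 mol
2Cl⁻ → Cl₂ + 2e⁻, so n(Cl₂) = 0.5258 / 2 = 0.2629 mol
V = nRT/P = 0.2629 × 0.0821 × 314 / 0.953 = 7.112 L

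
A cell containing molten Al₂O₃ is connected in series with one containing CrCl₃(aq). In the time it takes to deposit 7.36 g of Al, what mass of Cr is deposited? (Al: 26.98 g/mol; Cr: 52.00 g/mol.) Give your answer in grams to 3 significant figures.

n(Al) = 7.36 / 26.98 = 0.2728 mol
Al³⁺ + 3e⁻ → Al, so n(e⁻) = 3 × 0.2728 = 0.8184 mol
In series, the same 0.8184 mol of electrons flows through the second cell.
Cr³⁺ + 3e⁻ → Cr, so n(Cr) = 0.8184 / 3 = 0.2728 mol
m(Cr) = 0.2728 × 52.00 = 14.2 g

14.2 g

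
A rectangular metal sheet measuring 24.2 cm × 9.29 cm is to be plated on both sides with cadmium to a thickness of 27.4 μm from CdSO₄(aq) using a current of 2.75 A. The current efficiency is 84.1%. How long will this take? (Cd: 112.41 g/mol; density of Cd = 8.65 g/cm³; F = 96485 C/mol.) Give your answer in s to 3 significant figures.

7910 s

Plated area = 2 × 24.2 × 9.29 = 449.6 cm²
Volume = 449.6 × 27.4×10⁻⁴ cm = 1.232 cm³
m(Cd) = 1.232 × 8.65 = 10.66 g
n(Cd) = 10.66 / 112.41 = 0.09483 mol; n(e⁻) = 2 × 0.09483 = 0.1897 mol
Q = 0.1897 × 96485 / 0.841 = 21760 C
t = 21760 / 2.75 = 7913 s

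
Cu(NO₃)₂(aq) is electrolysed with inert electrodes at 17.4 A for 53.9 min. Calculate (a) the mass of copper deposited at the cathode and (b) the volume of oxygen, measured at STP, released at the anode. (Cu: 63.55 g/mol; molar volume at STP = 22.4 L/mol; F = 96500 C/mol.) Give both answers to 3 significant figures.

18.5 g Cu; 3.27 L O₂

Q = 17.4 × 3234 = 56270 C; n(e⁻) = 56270 / 96500 = 0.5831 mol
Cathode: Cu²⁺ + 2e⁻ → Cu → n(Cu) = 0.5831/2 = 0.2916 mol → 18.5 g
Anode: 2H₂O → O₂ + 4H⁺ + 4e⁻ → n(O₂) = 0.5831/4 = 0.1458 mol → 3.27 L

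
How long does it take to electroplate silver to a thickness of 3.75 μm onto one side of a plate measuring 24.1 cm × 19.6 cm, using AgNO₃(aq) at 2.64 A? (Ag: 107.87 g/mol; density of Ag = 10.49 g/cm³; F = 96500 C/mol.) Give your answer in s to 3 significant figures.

Plated area = 24.1 × 19.6 = 472.4 cm²
Volume = 472.4 × 3.75×10⁻⁴ cm = 0.1772 cm³
m(Ag) = 0.1772 × 10.49 = 1.859 g
n(Ag) = 1.859 / 107.87 = 0.01723 mol; n(e⁻) = 0.01723 mol
Q = 0.01723 × 96500 = 1663 C
t = 1663 / 2.64 = 629.9 s

630 s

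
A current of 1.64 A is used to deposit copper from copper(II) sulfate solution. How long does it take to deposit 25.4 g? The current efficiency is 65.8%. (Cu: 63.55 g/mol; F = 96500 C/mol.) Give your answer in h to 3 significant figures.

19.9 h

n(Cu) = 25.4 / 63.55 = 0.3997 mol
Cu²⁺ + 2e⁻ → Cu, so n(e⁻) = 2 × 0.3997 = 0.7994 mol
Q = 0.7994 × 96500 / 0.658 = 1.172×10^5 C
t = Q / I = 1.172×10^5 / 1.64 = 71460 s = 19.9 h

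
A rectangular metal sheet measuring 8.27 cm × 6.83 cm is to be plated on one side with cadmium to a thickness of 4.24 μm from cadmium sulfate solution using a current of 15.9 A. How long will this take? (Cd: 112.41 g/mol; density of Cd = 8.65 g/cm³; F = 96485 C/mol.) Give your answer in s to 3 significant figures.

22.4 s

Plated area = 8.27 × 6.83 = 56.48 cm²
Volume = 56.48 × 4.24×10⁻⁴ cm = 0.02395 cm³
m(Cd) = 0.02395 × 8.65 = 0.2072 g
n(Cd) = 0.2072 / 112.41 = 0.001843 mol; n(e⁻) = 2 × 0.001843 = 0.003686 mol
Q = 0.003686 × 96485 = 355.6 C
t = 355.6 / 15.9 = 22.36 s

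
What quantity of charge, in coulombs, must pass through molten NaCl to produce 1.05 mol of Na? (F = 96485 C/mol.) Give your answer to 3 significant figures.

Na⁺ + e⁻ → Na, so n(e⁻) = 1 × 1.05 = 1.050 mol
Q = 1.050 × 96485 = 1.013×10^5 C

1.01×10^5 C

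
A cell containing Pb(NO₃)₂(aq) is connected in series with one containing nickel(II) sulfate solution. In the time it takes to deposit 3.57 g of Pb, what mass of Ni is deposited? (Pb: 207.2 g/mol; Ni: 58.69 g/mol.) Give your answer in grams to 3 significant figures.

1.01 g

n(Pb) = 3.57 / 207.2 = 0.01723 mol
Pb²⁺ + 2e⁻ → Pb, so n(e⁻) = 2 × 0.01723 = 0.03446 mol
In series, the same 0.03446 mol of electrons flows through the second cell.
Ni²⁺ + 2e⁻ → Ni, so n(Ni) = 0.03446 / 2 = 0.01723 mol
m(Ni) = 0.01723 × 58.69 = 1.01 g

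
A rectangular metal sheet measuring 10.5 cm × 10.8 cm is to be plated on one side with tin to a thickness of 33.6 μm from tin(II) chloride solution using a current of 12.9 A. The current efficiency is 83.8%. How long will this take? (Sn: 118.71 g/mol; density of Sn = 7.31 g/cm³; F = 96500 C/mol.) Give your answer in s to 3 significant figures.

419 s

Plated area = 10.5 × 10.8 = 113.4 cm²
Volume = 113.4 × 33.6×10⁻⁴ cm = 0.3810 cm³
m(Sn) = 0.3810 × 7.31 = 2.785 g
n(Sn) = 2.785 / 118.71 = 0.02346 mol; n(e⁻) = 2 × 0.02346 = 0.04692 mol
Q = 0.04692 × 96500 / 0.838 = 5403 C
t = 5403 / 12.9 = 418.8 s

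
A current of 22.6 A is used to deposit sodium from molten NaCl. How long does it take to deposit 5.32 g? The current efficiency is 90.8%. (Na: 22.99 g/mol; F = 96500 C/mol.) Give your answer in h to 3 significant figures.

0.302 h

n(Na) = 5.32 / 22.99 = 0.2314 mol
Na⁺ + e⁻ → Na, so n(e⁻) = 0.2314 mol
Q = 0.2314 × 96500 / 0.908 = 24590 C
t = Q / I = 24590 / 22.6 = 1088 s = 0.302 h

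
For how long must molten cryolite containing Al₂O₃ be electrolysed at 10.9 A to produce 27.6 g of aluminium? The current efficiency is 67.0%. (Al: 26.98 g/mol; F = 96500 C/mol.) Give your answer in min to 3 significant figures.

676 min

n(Al) = 27.6 / 26.98 = 1.023 mol
Al³⁺ + 3e⁻ → Al, so n(e⁻) = 3 × 1.023 = 3.069 mol
Q = 3.069 × 96500 / 0.670 = 4.420×10^5 C
t = Q / I = 4.420×10^5 / 10.9 = 40550 s = 676 min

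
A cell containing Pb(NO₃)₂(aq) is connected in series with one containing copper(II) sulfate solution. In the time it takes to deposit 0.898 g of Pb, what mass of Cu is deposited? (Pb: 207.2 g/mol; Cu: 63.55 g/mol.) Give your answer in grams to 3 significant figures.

n(Pb) = 0.898 / 207.2 = 0.004334 mol
Pb²⁺ + 2e⁻ → Pb, so n(e⁻) = 2 × 0.004334 = 0.008668 mol
In series, the same 0.008668 mol of electrons flows through the second cell.
Cu²⁺ + 2e⁻ → Cu, so n(Cu) = 0.008668 / 2 = 0.004334 mol
m(Cu) = 0.004334 × 63.55 = 0.275 g

0.275 g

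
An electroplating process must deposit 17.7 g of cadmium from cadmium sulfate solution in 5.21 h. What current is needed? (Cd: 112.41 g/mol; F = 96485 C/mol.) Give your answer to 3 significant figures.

n(Cd) = 17.7 / 112.41 = 0.1575 mol
Cd²⁺ + 2e⁻ → Cd, so n(e⁻) = 2 × 0.1575 = 0.3150 mol
Q = 0.3150 × 96485 = 30390 C
I = Q / t = 30390 / 18756 s = 1.62 A

1.62 A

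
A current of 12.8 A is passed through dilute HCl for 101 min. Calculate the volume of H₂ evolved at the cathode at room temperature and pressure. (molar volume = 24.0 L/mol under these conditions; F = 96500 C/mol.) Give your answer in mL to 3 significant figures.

Charge passed = 12.8 × 6060 = 77570 C
n(e⁻) = Q/F = 77570/96500 = 0.8038 mol
2H⁺ + 2e⁻ → H₂, so n(H₂) = 0.8038 / 2 = 0.4019 mol
V = 0.4019 × 24.0 = 9.646 L
= 9650 mL

9650 mL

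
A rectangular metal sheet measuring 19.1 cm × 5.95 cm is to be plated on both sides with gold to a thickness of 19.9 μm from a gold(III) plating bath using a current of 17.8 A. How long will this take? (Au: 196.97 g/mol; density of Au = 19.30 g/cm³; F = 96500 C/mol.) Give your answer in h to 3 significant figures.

0.200 h

Plated area = 2 × 19.1 × 5.95 = 227.3 cm²
Volume = 227.3 × 19.9×10⁻⁴ cm = 0.4523 cm³
m(Au) = 0.4523 × 19.30 = 8.729 g
n(Au) = 8.729 / 196.97 = 0.04432 mol; n(e⁻) = 3 × 0.04432 = 0.1330 mol
Q = 0.1330 × 96500 = 12830 C
t = 12830 / 17.8 = 720.8 s = 0.200 h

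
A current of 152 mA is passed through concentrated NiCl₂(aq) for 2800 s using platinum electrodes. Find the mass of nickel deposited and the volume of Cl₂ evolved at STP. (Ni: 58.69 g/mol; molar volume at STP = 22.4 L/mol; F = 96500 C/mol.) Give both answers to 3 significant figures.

0.129 g Ni; 0.0494 L Cl₂

Q = 0.152 × 2800 = 425.6 C; n(e⁻) = 425.6 / 96500 = 0.004410 mol
Cathode: Ni²⁺ + 2e⁻ → Ni → n(Ni) = 0.004410/2 = 0.002205 mol → 0.129 g
Anode: 2Cl⁻ → Cl₂ + 2e⁻ → n(Cl₂) = 0.004410/2 = 0.002205 mol → 0.0494 L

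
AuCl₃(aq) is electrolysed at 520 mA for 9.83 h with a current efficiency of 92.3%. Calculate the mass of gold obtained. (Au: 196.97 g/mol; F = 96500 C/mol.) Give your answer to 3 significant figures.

11.6 g

Q = 0.520 × 35388 = 18400 C
n(e⁻) = 18400 / 96500 = 0.1907 mol
Au³⁺ + 3e⁻ → Au, so theoretical m(Au) = 0.06357 × 196.97 = 12.52 g
Actual mass = 92.3% × 12.52 = 11.6 g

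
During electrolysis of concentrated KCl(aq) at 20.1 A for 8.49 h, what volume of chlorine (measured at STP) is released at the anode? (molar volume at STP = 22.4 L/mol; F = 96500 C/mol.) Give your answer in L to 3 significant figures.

Charge passed = 20.1 × 30564 = 6.143×10^5 C
n(e⁻) = Q/F = 6.143×10^5/96500 = 6.366 mol
2Cl⁻ → Cl₂ + 2e⁻, so n(Cl₂) = 6.366 / 2 = 3.183 mol
V = 3.183 × 22.4 = 71.30 L

71.3 L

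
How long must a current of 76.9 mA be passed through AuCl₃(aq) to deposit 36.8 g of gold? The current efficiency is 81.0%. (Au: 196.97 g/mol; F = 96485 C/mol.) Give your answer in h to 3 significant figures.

n(Au) = 36.8 / 196.97 = 0.1868 mol
Au³⁺ + 3e⁻ → Au, so n(e⁻) = 3 × 0.1868 = 0.5604 mol
Q = 0.5604 × 96485 / 0.810 = 66750 C
t = Q / I = 66750 / 0.0769 = 8.680×10^5 s = 241 h

241 h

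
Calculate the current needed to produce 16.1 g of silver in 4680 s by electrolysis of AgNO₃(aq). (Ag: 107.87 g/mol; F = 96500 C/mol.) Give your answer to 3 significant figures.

3.08 A

n(Ag) = 16.1 / 107.87 = 0.1493 mol
Ag⁺ + e⁻ → Ag, so n(e⁻) = 0.1493 mol
Q = 0.1493 × 96500 = 14410 C
I = Q / t = 14410 / 4680 s = 3.08 A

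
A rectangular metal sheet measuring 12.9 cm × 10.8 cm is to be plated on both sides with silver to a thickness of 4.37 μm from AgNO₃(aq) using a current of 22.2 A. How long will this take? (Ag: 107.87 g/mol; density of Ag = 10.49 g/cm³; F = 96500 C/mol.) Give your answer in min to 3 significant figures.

Plated area = 2 × 12.9 × 10.8 = 278.6 cm²
Volume = 278.6 × 4.37×10⁻⁴ cm = 0.1217 cm³
m(Ag) = 0.1217 × 10.49 = 1.277 g
n(Ag) = 1.277 / 107.87 = 0.01184 mol; n(e⁻) = 0.01184 mol
Q = 0.01184 × 96500 = 1143 C
t = 1143 / 22.2 = 51.49 s = 0.858 min

0.858 min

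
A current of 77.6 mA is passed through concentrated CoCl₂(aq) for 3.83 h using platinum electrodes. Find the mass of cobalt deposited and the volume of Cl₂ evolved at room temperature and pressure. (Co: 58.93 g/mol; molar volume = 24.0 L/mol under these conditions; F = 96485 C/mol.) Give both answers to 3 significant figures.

0.327 g Co; 0.133 L Cl₂

Q = 0.0776 × 13788 = 1070 C; n(e⁻) = 1070 / 96485 = 0.01109 mol
Cathode: Co²⁺ + 2e⁻ → Co → n(Co) = 0.01109/2 = 0.005545 mol → 0.327 g
Anode: 2Cl⁻ → Cl₂ + 2e⁻ → n(Cl₂) = 0.01109/2 = 0.005545 mol → 0.133 L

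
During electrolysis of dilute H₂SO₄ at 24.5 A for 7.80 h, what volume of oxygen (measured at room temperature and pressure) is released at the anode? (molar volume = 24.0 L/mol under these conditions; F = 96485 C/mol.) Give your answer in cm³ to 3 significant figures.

42800 cm³

Charge passed = 24.5 × 28080 = 6.880×10^5 C
n(e⁻) = 6.880×10^5 / 96485 = 7.131 mol
2H₂O → O₂ + 4H⁺ + 4e⁻, so n(O₂) = 7.131 / 4 = 1.783 mol
V = 1.783 × 24.0 = 42.79 L
= 42800 cm³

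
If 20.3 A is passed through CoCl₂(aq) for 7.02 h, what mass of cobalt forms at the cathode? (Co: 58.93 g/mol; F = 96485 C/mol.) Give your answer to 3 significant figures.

Q = 20.3 A × 25272 s = 5.130×10^5 C
Moles of electrons = 5.130×10^5 / 96485 = 5.317 mol
Co²⁺ + 2e⁻ → Co, so n(Co) = 5.317 / 2 = 2.659 mol
m = 2.659 × 58.93 = 157 g

157 g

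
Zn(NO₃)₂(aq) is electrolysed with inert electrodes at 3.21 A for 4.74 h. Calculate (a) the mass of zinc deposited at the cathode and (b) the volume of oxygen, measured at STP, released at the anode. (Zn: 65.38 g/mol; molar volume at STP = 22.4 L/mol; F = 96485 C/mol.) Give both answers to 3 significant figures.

18.6 g Zn; 3.18 L O₂

Q = 3.21 × 17064 = 54780 C; n(e⁻) = 54780 / 96485 = 0.5678 mol
Cathode: Zn²⁺ + 2e⁻ → Zn → n(Zn) = 0.5678/2 = 0.2839 mol → 18.6 g
Anode: 2H₂O → O₂ + 4H⁺ + 4e⁻ → n(O₂) = 0.5678/4 = 0.1420 mol → 3.18 L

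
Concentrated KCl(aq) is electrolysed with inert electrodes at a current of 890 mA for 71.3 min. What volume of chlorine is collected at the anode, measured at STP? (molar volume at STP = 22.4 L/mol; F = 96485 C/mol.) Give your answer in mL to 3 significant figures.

Q = 0.890 A × 4278 s = 3807 C
Moles of electrons = 3807 / 96485 = 0.03946 mol
2Cl⁻ → Cl₂ + 2e⁻, so n(Cl₂) = 0.03946 / 2 = 0.01973 mol
V = 0.01973 × 22.4 = 0.4420 L
= 442 mL

442 mL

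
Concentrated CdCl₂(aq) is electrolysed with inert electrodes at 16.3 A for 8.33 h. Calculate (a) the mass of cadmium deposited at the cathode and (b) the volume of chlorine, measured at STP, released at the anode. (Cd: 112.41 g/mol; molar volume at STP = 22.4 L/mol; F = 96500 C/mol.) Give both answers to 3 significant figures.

Q = 16.3 × 29988 = 4.888×10^5 C; n(e⁻) = 4.888×10^5 / 96500 = 5.065 mol
Cathode: Cd²⁺ + 2e⁻ → Cd → n(Cd) = 5.065/2 = 2.533 mol → 285 g
Anode: 2Cl⁻ → Cl₂ + 2e⁻ → n(Cl₂) = 5.065/2 = 2.533 mol → 56.7 L

285 g Cd; 56.7 L Cl₂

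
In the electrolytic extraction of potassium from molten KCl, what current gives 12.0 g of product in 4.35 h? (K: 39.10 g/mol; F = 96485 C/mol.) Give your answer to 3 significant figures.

n(K) = 12.0 / 39.10 = 0.3069 mol
K⁺ + e⁻ → K, so n(e⁻) = 0.3069 mol
Q = 0.3069 × 96485 = 29610 C
I = Q / t = 29610 / 15660 s = 1.89 A

1.89 A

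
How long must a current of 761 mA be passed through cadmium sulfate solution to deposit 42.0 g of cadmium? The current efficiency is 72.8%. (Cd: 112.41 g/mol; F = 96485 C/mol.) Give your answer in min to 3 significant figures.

2170 min

n(Cd) = 42.0 / 112.41 = 0.3736 mol
Cd²⁺ + 2e⁻ → Cd, so n(e⁻) = 2 × 0.3736 = 0.7472 mol
Q = 0.7472 × 96485 / 0.728 = 99030 C
t = Q / I = 99030 / 0.761 = 1.301×10^5 s = 2170 min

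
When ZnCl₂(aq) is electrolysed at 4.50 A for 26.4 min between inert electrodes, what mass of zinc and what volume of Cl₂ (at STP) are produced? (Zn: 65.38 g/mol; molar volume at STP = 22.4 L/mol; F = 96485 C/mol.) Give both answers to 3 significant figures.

2.42 g Zn; 0.827 L Cl₂

Q = 4.50 × 1584 = 7128 C; n(e⁻) = 7128 / 96485 = 0.07388 mol
Cathode: Zn²⁺ + 2e⁻ → Zn → n(Zn) = 0.07388/2 = 0.03694 mol → 2.42 g
Anode: 2Cl⁻ → Cl₂ + 2e⁻ → n(Cl₂) = 0.07388/2 = 0.03694 mol → 0.827 L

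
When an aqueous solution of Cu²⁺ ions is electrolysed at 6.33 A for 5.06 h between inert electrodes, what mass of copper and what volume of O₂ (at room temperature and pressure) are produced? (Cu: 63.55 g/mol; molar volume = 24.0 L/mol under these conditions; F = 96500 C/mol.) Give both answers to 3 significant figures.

Q = 6.33 × 18216 = 1.153×10^5 C; n(e⁻) = 1.153×10^5 / 96500 = 1.195 mol
Cathode: Cu²⁺ + 2e⁻ → Cu → n(Cu) = 1.195/2 = 0.5975 mol → 38.0 g
Anode: 2H₂O → O₂ + 4H⁺ + 4e⁻ → n(O₂) = 1.195/4 = 0.2988 mol → 7.17 L

38.0 g Cu; 7.17 L O₂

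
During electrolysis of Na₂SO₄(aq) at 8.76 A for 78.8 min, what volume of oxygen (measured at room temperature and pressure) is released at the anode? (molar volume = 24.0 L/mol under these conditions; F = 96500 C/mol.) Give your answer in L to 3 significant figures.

2.58 L

Charge passed = 8.76 × 4728 = 41420 C
Moles of electrons = 41420 / 96500 = 0.4292 mol
2H₂O → O₂ + 4H⁺ + 4e⁻, so n(O₂) = 0.4292 / 4 = 0.1073 mol
V = 0.1073 × 24.0 = 2.575 L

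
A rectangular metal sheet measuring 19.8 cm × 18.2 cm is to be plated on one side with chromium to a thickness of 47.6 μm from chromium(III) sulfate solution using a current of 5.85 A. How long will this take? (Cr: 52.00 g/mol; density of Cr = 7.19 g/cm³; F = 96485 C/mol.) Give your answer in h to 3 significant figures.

Plated area = 19.8 × 18.2 = 360.4 cm²
Volume = 360.4 × 47.6×10⁻⁴ cm = 1.716 cm³
m(Cr) = 1.716 × 7.19 = 12.34 g
n(Cr) = 12.34 / 52.00 = 0.2373 mol; n(e⁻) = 3 × 0.2373 = 0.7119 mol
Q = 0.7119 × 96485 = 68690 C
t = 68690 / 5.85 = 11740 s = 3.26 h

3.26 h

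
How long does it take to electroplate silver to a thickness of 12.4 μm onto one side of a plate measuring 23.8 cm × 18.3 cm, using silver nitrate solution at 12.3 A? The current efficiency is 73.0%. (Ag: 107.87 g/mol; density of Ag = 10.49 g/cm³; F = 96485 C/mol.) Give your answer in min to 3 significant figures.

Plated area = 23.8 × 18.3 = 435.5 cm²
Volume = 435.5 × 12.4×10⁻⁴ cm = 0.5400 cm³
m(Ag) = 0.5400 × 10.49 = 5.665 g
n(Ag) = 5.665 / 107.87 = 0.05252 mol; n(e⁻) = 0.05252 mol
Q = 0.05252 × 96485 / 0.730 = 6942 C
t = 6942 / 12.3 = 564.4 s = 9.41 min

9.41 min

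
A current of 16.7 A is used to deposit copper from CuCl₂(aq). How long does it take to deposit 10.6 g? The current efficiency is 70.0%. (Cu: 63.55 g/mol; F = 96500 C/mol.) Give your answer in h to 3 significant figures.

n(Cu) = 10.6 / 63.55 = 0.1668 mol
Cu²⁺ + 2e⁻ → Cu, so n(e⁻) = 2 × 0.1668 = 0.3336 mol
Q = 0.3336 × 96500 / 0.700 = 45990 C
t = Q / I = 45990 / 16.7 = 2754 s = 0.765 h

0.765 h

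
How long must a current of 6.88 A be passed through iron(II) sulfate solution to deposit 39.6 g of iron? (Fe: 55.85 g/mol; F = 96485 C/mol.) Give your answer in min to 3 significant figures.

331 min

n(Fe) = 39.6 / 55.85 = 0.7090 mol
Fe²⁺ + 2e⁻ → Fe, so n(e⁻) = 2 × 0.7090 = 1.418 mol
Q = 1.418 × 96485 = 1.368×10^5 C
t = Q / I = 1.368×10^5 / 6.88 = 19880 s = 331 min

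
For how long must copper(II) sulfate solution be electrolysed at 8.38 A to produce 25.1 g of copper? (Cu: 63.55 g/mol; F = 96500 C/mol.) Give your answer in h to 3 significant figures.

2.53 h

n(Cu) = 25.1 / 63.55 = 0.3950 mol
Cu²⁺ + 2e⁻ → Cu, so n(e⁻) = 2 × 0.3950 = 0.7900 mol
Q = 0.7900 × 96500 = 76240 C
t = Q / I = 76240 / 8.38 = 9098 s = 2.53 h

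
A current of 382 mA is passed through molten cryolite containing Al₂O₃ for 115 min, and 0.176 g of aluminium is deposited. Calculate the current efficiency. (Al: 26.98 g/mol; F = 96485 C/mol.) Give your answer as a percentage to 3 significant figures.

Q = 0.382 × 6900 = 2636 C
n(e⁻) = 2636 / 96485 = 0.02732 mol
Al³⁺ + 3e⁻ → Al, so theoretical n(Al) = 0.009107 mol → 0.2457 g
Efficiency = 0.176 / 0.2457 = 0.7163 = 71.6%

71.6%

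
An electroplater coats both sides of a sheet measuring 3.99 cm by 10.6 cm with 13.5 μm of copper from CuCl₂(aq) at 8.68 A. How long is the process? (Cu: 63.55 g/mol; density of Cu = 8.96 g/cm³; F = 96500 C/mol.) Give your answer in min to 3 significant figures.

Plated area = 2 × 3.99 × 10.6 = 84.59 cm²
Volume = 84.59 × 13.5×10⁻⁴ cm = 0.1142 cm³
m(Cu) = 0.1142 × 8.96 = 1.023 g
n(Cu) = 1.023 / 63.55 = 0.01610 mol; n(e⁻) = 2 × 0.01610 = 0.03220 mol
Q = 0.03220 × 96500 = 3107 C
t = 3107 / 8.68 = 357.9 s = 5.97 min

5.97 min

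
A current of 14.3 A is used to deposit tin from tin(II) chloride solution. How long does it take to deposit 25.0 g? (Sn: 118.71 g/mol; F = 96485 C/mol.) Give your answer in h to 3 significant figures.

0.789 h

n(Sn) = 25.0 / 118.71 = 0.2106 mol
Sn²⁺ + 2e⁻ → Sn, so n(e⁻) = 2 × 0.2106 = 0.4212 mol
Q = 0.4212 × 96485 = 40640 C
t = Q / I = 40640 / 14.3 = 2842 s = 0.789 h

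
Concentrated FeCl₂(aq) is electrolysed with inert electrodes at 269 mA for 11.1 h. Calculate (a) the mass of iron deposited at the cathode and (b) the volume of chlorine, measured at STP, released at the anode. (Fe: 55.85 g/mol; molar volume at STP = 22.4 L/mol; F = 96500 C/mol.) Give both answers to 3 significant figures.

3.11 g Fe; 1.25 L Cl₂

Q = 0.269 × 39960 = 10750 C; n(e⁻) = 10750 / 96500 = 0.1114 mol
Cathode: Fe²⁺ + 2e⁻ → Fe → n(Fe) = 0.1114/2 = 0.05570 mol → 3.11 g
Anode: 2Cl⁻ → Cl₂ + 2e⁻ → n(Cl₂) = 0.1114/2 = 0.05570 mol → 1.25 L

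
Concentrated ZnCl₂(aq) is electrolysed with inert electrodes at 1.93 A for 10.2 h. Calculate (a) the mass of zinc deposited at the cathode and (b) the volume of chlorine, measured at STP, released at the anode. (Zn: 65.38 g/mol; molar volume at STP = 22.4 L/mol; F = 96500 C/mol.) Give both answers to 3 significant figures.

Q = 1.93 × 36720 = 70870 C; n(e⁻) = 70870 / 96500 = 0.7344 mol
Cathode: Zn²⁺ + 2e⁻ → Zn → n(Zn) = 0.7344/2 = 0.3672 mol → 24.0 g
Anode: 2Cl⁻ → Cl₂ + 2e⁻ → n(Cl₂) = 0.7344/2 = 0.3672 mol → 8.23 L

24.0 g Zn; 8.23 L Cl₂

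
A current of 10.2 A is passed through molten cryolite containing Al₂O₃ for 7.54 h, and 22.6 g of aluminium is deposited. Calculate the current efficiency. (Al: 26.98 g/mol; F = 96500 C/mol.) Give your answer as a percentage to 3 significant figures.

87.6%

Q = 10.2 × 27144 = 2.769×10^5 C
n(e⁻) = 2.769×10^5 / 96500 = 2.869 mol
Al³⁺ + 3e⁻ → Al, so theoretical n(Al) = 0.9563 mol → 25.80 g
Efficiency = 22.6 / 25.80 = 0.8760 = 87.6%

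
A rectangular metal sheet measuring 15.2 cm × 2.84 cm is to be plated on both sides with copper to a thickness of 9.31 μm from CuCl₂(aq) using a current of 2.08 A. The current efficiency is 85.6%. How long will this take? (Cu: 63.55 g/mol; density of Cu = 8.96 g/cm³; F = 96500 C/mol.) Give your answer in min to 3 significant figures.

Plated area = 2 × 15.2 × 2.84 = 86.34 cm²
Volume = 86.34 × 9.31×10⁻⁴ cm = 0.08038 cm³
m(Cu) = 0.08038 × 8.96 = 0.7202 g
n(Cu) = 0.7202 / 63.55 = 0.01133 mol; n(e⁻) = 2 × 0.01133 = 0.02266 mol
Q = 0.02266 × 96500 / 0.856 = 2555 C
t = 2555 / 2.08 = 1228 s = 20.5 min

20.5 min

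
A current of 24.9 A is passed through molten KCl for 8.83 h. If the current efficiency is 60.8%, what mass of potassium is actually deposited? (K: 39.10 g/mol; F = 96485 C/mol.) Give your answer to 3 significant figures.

195 g

Q = 24.9 × 31788 = 7.915×10^5 C
n(e⁻) = 7.915×10^5 / 96485 = 8.203 mol
K⁺ + e⁻ → K, so theoretical m(K) = 8.203 × 39.10 = 320.7 g
Actual mass = 60.8% × 320.7 = 195 g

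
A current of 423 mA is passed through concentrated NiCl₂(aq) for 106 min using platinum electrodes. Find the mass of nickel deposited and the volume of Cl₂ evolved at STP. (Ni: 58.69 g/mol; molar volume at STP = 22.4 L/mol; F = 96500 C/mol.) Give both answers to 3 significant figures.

0.818 g Ni; 0.312 L Cl₂

Q = 0.423 × 6360 = 2690 C; n(e⁻) = 2690 / 96500 = 0.02788 mol
Cathode: Ni²⁺ + 2e⁻ → Ni → n(Ni) = 0.02788/2 = 0.01394 mol → 0.818 g
Anode: 2Cl⁻ → Cl₂ + 2e⁻ → n(Cl₂) = 0.02788/2 = 0.01394 mol → 0.312 L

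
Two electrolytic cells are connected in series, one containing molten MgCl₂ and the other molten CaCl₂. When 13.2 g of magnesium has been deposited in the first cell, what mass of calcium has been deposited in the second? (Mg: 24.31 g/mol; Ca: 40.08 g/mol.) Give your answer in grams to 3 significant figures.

21.8 g

n(Mg) = 13.2 / 24.31 = 0.5430 mol
Mg²⁺ + 2e⁻ → Mg, so n(e⁻) = 2 × 0.5430 = 1.086 mol
In series, the same 1.086 mol of electrons flows through the second cell.
Ca²⁺ + 2e⁻ → Ca, so n(Ca) = 1.086 / 2 = 0.5430 mol
m(Ca) = 0.5430 × 40.08 = 21.8 g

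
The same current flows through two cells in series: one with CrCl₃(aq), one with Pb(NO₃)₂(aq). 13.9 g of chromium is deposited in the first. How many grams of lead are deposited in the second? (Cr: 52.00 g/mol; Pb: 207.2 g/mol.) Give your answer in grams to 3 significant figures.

n(Cr) = 13.9 / 52.00 = 0.2673 mol
Cr³⁺ + 3e⁻ → Cr, so n(e⁻) = 3 × 0.2673 = 0.8019 mol
Same current for the same time ⇒ same n(e⁻) = 0.8019 mol in both cells.
Pb²⁺ + 2e⁻ → Pb, so n(Pb) = 0.8019 / 2 = 0.4010 mol
m(Pb) = 0.4010 × 207.2 = 83.1 g

83.1 g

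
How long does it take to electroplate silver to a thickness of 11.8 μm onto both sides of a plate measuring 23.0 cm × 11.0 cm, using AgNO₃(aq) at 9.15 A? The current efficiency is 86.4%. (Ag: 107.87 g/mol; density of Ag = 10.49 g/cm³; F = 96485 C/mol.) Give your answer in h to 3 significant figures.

Plated area = 2 × 23.0 × 11.0 = 506.0 cm²
Volume = 506.0 × 11.8×10⁻⁴ cm = 0.5971 cm³
m(Ag) = 0.5971 × 10.49 = 6.264 g
n(Ag) = 6.264 / 107.87 = 0.05807 mol; n(e⁻) = 0.05807 mol
Q = 0.05807 × 96485 / 0.864 = 6485 C
t = 6485 / 9.15 = 708.7 s = 0.197 h

0.197 h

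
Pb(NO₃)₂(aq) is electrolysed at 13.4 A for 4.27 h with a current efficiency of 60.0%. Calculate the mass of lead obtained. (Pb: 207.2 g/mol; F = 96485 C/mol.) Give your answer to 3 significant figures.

133 g

Q = 13.4 × 15372 = 2.060×10^5 C
n(e⁻) = 2.060×10^5 / 96485 = 2.135 mol
Pb²⁺ + 2e⁻ → Pb, so theoretical m(Pb) = 1.068 × 207.2 = 221.3 g
Actual mass = 60.0% × 221.3 = 133 g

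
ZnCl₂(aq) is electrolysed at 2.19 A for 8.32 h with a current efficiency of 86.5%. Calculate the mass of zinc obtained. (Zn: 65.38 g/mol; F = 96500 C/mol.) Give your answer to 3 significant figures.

Q = 2.19 × 29952 = 65590 C
n(e⁻) = 65590 / 96500 = 0.6797 mol
Zn²⁺ + 2e⁻ → Zn, so theoretical m(Zn) = 0.3399 × 65.38 = 22.22 g
Actual mass = 86.5% × 22.22 = 19.2 g

19.2 g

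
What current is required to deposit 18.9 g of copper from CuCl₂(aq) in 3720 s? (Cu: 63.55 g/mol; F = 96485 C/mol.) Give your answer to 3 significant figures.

n(Cu) = 18.9 / 63.55 = 0.2974 mol
Cu²⁺ + 2e⁻ → Cu, so n(e⁻) = 2 × 0.2974 = 0.5948 mol
Q = 0.5948 × 96485 = 57390 C
I = Q / t = 57390 / 3720 s = 15.4 A

15.4 A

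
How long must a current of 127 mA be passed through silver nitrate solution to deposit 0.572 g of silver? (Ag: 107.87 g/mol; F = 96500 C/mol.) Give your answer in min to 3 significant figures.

67.2 min

n(Ag) = 0.572 / 107.87 = 0.005303 mol
Ag⁺ + e⁻ → Ag, so n(e⁻) = 0.005303 mol
Q = 0.005303 × 96500 = 511.7 C
t = Q / I = 511.7 / 0.127 = 4029 s = 67.2 min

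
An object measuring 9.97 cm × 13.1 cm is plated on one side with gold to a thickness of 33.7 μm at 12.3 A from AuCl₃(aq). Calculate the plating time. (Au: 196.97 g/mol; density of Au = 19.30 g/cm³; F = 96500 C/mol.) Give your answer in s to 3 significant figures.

1020 s

Plated area = 9.97 × 13.1 = 130.6 cm²
Volume = 130.6 × 33.7×10⁻⁴ cm = 0.4401 cm³
m(Au) = 0.4401 × 19.30 = 8.494 g
n(Au) = 8.494 / 196.97 = 0.04312 mol; n(e⁻) = 3 × 0.04312 = 0.1294 mol
Q = 0.1294 × 96500 = 12490 C
t = 12490 / 12.3 = 1015 s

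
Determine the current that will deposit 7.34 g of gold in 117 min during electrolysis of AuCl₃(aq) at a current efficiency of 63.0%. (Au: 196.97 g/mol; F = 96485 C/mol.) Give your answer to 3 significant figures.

n(Au) = 7.34 / 196.97 = 0.03726 mol
Au³⁺ + 3e⁻ → Au, so n(e⁻) = 3 × 0.03726 = 0.1118 mol
Q = 0.1118 × 96485 / 0.630 = 17120 C
I = Q / t = 17120 / 7020 s = 2.44 A

2.44 A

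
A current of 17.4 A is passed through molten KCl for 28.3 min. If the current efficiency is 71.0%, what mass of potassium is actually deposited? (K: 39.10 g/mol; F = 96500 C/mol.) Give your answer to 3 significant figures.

8.50 g

Q = 17.4 × 1698 = 29550 C
n(e⁻) = 29550 / 96500 = 0.3062 mol
K⁺ + e⁻ → K, so theoretical m(K) = 0.3062 × 39.10 = 11.97 g
Actual mass = 71.0% × 11.97 = 8.50 g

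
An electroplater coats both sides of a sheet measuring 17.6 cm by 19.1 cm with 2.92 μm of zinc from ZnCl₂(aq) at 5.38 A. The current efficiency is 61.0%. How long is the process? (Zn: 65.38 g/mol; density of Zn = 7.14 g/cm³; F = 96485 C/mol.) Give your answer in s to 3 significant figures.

Plated area = 2 × 17.6 × 19.1 = 672.3 cm²
Volume = 672.3 × 2.92×10⁻⁴ cm = 0.1963 cm³
m(Zn) = 0.1963 × 7.14 = 1.402 g
n(Zn) = 1.402 / 65.38 = 0.02144 mol; n(e⁻) = 2 × 0.02144 = 0.04288 mol
Q = 0.04288 × 96485 / 0.610 = 6782 C
t = 6782 / 5.38 = 1261 s

1260 s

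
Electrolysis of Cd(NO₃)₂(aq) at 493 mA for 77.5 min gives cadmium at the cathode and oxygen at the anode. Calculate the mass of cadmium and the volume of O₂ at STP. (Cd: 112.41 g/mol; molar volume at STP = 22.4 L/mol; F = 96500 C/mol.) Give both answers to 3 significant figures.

1.34 g Cd; 0.133 L O₂

Q = 0.493 × 4650 = 2292 C; n(e⁻) = 2292 / 96500 = 0.02375 mol
Cathode: Cd²⁺ + 2e⁻ → Cd → n(Cd) = 0.02375/2 = 0.01188 mol → 1.34 g
Anode: 2H₂O → O₂ + 4H⁺ + 4e⁻ → n(O₂) = 0.02375/4 = 0.005938 mol → 0.133 L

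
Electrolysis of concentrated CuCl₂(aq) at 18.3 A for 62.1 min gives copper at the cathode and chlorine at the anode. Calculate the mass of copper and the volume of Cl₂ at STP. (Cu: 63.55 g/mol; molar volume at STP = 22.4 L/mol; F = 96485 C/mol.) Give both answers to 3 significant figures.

22.5 g Cu; 7.92 L Cl₂

Q = 18.3 × 3726 = 68190 C; n(e⁻) = 68190 / 96485 = 0.7067 mol
Cathode: Cu²⁺ + 2e⁻ → Cu → n(Cu) = 0.7067/2 = 0.3534 mol → 22.5 g
Anode: 2Cl⁻ → Cl₂ + 2e⁻ → n(Cl₂) = 0.7067/2 = 0.3534 mol → 7.92 L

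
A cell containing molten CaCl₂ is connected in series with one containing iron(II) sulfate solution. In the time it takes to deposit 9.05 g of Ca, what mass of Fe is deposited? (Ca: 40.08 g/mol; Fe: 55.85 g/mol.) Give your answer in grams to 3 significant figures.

n(Ca) = 9.05 / 40.08 = 0.2258 mol
Ca²⁺ + 2e⁻ → Ca, so n(e⁻) = 2 × 0.2258 = 0.4516 mol
Since the cells are in series, n(e⁻) in the Fe cell is also 0.4516 mol.
Fe²⁺ + 2e⁻ → Fe, so n(Fe) = 0.4516 / 2 = 0.2258 mol
m(Fe) = 0.2258 × 55.85 = 12.6 g

12.6 g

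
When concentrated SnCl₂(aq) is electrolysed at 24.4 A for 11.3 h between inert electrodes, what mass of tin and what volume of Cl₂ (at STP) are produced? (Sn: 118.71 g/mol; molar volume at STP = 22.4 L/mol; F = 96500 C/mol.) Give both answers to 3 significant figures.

611 g Sn; 115 L Cl₂

Q = 24.4 × 40680 = 9.926×10^5 C; n(e⁻) = 9.926×10^5 / 96500 = 10.29 mol
Cathode: Sn²⁺ + 2e⁻ → Sn → n(Sn) = 10.29/2 = 5.145 mol → 611 g
Anode: 2Cl⁻ → Cl₂ + 2e⁻ → n(Cl₂) = 10.29/2 = 5.145 mol → 115 L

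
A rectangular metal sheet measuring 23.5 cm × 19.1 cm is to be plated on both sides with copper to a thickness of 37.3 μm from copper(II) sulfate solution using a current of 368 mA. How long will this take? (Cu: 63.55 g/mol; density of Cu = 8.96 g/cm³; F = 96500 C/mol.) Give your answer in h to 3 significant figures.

Plated area = 2 × 23.5 × 19.1 = 897.7 cm²
Volume = 897.7 × 37.3×10⁻⁴ cm = 3.348 cm³
m(Cu) = 3.348 × 8.96 = 30.00 g
n(Cu) = 30.00 / 63.55 = 0.4721 mol; n(e⁻) = 2 × 0.4721 = 0.9442 mol
Q = 0.9442 × 96500 = 91120 C
t = 91120 / 0.368 = 2.476×10^5 s = 68.8 h

68.8 h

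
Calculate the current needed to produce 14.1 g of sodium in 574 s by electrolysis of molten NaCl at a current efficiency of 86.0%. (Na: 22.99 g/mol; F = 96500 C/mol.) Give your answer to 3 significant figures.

120 A

n(Na) = 14.1 / 22.99 = 0.6133 mol
Na⁺ + e⁻ → Na, so n(e⁻) = 0.6133 mol
Q = 0.6133 × 96500 / 0.860 = 68820 C
I = Q / t = 68820 / 574 s = 120 A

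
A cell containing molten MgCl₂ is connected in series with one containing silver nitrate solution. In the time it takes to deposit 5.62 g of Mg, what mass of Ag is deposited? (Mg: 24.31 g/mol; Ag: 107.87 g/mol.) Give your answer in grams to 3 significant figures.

n(Mg) = 5.62 / 24.31 = 0.2312 mol
Mg²⁺ + 2e⁻ → Mg, so n(e⁻) = 2 × 0.2312 = 0.4624 mol
The cells are in series, so the same charge (and hence the same n(e⁻) = 0.4624 mol) passes through both.
Ag⁺ + e⁻ → Ag, so n(Ag) = 0.4624 mol
m(Ag) = 0.4624 × 107.87 = 49.9 g

49.9 g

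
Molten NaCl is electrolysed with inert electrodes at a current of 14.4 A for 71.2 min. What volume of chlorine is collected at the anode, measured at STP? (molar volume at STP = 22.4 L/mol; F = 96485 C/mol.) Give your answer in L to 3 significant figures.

7.14 L

Charge passed = 14.4 × 4272 = 61520 C
Moles of electrons = 61520 / 96485 = 0.6376 mol
2Cl⁻ → Cl₂ + 2e⁻, so n(Cl₂) = 0.6376 / 2 = 0.3188 mol
V = 0.3188 × 22.4 = 7.141 L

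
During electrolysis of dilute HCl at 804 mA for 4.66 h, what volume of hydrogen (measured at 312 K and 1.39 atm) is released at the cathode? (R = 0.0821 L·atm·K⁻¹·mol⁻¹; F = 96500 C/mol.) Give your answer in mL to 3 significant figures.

1290 mL

Q = 0.804 A × 16776 s = 13490 C
n(e⁻) = Q/F = 13490/96500 = 0.1398 mol
2H⁺ + 2e⁻ → H₂, so n(H₂) = 0.1398 / 2 = 0.06990 mol
V = nRT/P = 0.06990 × 0.0821 × 312 / 1.39 = 1.288 L
= 1290 mL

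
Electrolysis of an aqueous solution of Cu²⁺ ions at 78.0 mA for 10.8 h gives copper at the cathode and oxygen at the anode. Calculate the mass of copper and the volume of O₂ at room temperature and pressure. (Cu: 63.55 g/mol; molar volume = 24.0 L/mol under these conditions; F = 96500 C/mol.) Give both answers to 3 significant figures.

Q = 0.0780 × 38880 = 3033 C; n(e⁻) = 3033 / 96500 = 0.03143 mol
Cathode: Cu²⁺ + 2e⁻ → Cu → n(Cu) = 0.03143/2 = 0.01572 mol → 0.999 g
Anode: 2H₂O → O₂ + 4H⁺ + 4e⁻ → n(O₂) = 0.03143/4 = 0.007858 mol → 0.189 L

0.999 g Cu; 0.189 L O₂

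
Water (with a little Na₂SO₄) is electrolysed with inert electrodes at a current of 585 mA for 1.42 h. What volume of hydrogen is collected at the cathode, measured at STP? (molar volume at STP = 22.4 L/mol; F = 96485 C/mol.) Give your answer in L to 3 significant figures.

Q = 0.585 A × 5112 s = 2991 C
n(e⁻) = 2991 / 96485 = 0.03100 mol
2H⁺ + 2e⁻ → H₂, so n(H₂) = 0.03100 / 2 = 0.01550 mol
V = 0.01550 × 22.4 = 0.3472 L

0.347 L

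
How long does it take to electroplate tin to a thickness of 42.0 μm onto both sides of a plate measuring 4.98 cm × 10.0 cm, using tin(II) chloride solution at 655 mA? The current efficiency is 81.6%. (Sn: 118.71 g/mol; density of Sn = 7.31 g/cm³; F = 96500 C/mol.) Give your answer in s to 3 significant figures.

Plated area = 2 × 4.98 × 10.0 = 99.60 cm²
Volume = 99.60 × 42.0×10⁻⁴ cm = 0.4183 cm³
m(Sn) = 0.4183 × 7.31 = 3.058 g
n(Sn) = 3.058 / 118.71 = 0.02576 mol; n(e⁻) = 2 × 0.02576 = 0.05152 mol
Q = 0.05152 × 96500 / 0.816 = 6093 C
t = 6093 / 0.655 = 9302 s

9300 s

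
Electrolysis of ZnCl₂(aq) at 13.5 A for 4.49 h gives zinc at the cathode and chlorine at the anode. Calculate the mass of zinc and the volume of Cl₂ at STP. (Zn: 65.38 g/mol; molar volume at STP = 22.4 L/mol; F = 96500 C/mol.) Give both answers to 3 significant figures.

73.9 g Zn; 25.3 L Cl₂

Q = 13.5 × 16164 = 2.182×10^5 C; n(e⁻) = 2.182×10^5 / 96500 = 2.261 mol
Cathode: Zn²⁺ + 2e⁻ → Zn → n(Zn) = 2.261/2 = 1.131 mol → 73.9 g
Anode: 2Cl⁻ → Cl₂ + 2e⁻ → n(Cl₂) = 2.261/2 = 1.131 mol → 25.3 L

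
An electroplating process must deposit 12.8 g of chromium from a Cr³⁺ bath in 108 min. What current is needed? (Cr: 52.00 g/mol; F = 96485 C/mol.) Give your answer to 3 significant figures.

11.0 A

n(Cr) = 12.8 / 52.00 = 0.2462 mol
Cr³⁺ + 3e⁻ → Cr, so n(e⁻) = 3 × 0.2462 = 0.7386 mol
Q = 0.7386 × 96485 = 71260 C
I = Q / t = 71260 / 6480 s = 11.0 A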